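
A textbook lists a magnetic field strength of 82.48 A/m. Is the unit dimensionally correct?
Yes

magnetic field strength has SI base units: A / m
A/m reduces to the same SI base units, so it is a valid unit for magnetic field strength.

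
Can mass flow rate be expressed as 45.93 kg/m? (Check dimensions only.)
No

mass flow rate has SI base units: kg / s
kg/m does NOT reduce to kg / s; a valid unit for mass flow rate would be e.g. kg/s.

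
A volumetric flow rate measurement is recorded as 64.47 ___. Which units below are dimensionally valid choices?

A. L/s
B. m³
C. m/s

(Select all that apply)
A

volumetric flow rate has SI base units: m^3 / s

Checking each option against m^3 / s:
  A. L/s: ✓ matches
  B. m³: ✗ does not match
  C. m/s: ✗ does not match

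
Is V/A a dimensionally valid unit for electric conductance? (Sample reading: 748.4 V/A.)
No

electric conductance has SI base units: A^2 * s^3 / (kg * m^2)
V/A does NOT reduce to A^2 * s^3 / (kg * m^2); a valid unit for electric conductance would be e.g. S.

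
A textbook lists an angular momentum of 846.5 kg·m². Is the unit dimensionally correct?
No

angular momentum has SI base units: kg * m^2 / s
kg·m² does NOT reduce to kg * m^2 / s; a valid unit for angular momentum would be e.g. kg·m²/s.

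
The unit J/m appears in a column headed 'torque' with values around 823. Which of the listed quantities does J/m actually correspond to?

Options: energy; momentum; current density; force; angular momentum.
force

torque should have units dimensionally equivalent to kg * m^2 / s^2 (e.g. N·m).
The given unit 'J/m' reduces to kg * m / s^2. Of the listed options, that is the dimensionality of force.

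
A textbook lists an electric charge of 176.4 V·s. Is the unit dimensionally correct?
No

electric charge has SI base units: A * s
V·s does NOT reduce to A * s; a valid unit for electric charge would be e.g. C.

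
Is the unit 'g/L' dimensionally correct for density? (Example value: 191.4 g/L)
Yes

density has SI base units: kg / m^3
g/L reduces to the same SI base units, so it is a valid unit for density.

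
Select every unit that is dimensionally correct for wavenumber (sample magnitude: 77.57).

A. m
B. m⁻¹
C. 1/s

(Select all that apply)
B

wavenumber has SI base units: 1 / m

Checking each option against 1 / m:
  A. m: ✗ does not match
  B. m⁻¹: ✓ matches
  C. 1/s: ✗ does not match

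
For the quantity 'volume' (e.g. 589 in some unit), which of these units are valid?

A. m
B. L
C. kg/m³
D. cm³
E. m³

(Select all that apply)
B, D, E

volume has SI base units: m^3

Checking each option against m^3:
  A. m: ✗ does not match
  B. L: ✓ matches
  C. kg/m³: ✗ does not match
  D. cm³: ✓ matches
  E. m³: ✓ matches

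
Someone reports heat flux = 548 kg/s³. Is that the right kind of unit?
Yes

heat flux has SI base units: kg / s^3
kg/s³ reduces to the same SI base units, so it is a valid unit for heat flux.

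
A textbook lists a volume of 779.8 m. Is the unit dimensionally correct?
No

volume has SI base units: m^3
m does NOT reduce to m^3; a valid unit for volume would be e.g. m³.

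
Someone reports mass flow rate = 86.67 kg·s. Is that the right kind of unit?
No

mass flow rate has SI base units: kg / s
kg·s does NOT reduce to kg / s; a valid unit for mass flow rate would be e.g. kg/s.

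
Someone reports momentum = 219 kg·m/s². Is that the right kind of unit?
No

momentum has SI base units: kg * m / s
kg·m/s² does NOT reduce to kg * m / s; a valid unit for momentum would be e.g. kg·m/s.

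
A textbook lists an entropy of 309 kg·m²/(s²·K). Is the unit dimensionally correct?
Yes

entropy has SI base units: kg * m^2 / (s^2 * K)
kg·m²/(s²·K) reduces to the same SI base units, so it is a valid unit for entropy.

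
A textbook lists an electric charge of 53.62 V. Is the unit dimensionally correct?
No

electric charge has SI base units: A * s
V does NOT reduce to A * s; a valid unit for electric charge would be e.g. C.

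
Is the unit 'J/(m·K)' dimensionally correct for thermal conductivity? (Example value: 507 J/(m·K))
No

thermal conductivity has SI base units: kg * m / (s^3 * K)
J/(m·K) does NOT reduce to kg * m / (s^3 * K); a valid unit for thermal conductivity would be e.g. W/(m·K).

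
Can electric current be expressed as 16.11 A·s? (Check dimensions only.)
No

electric current has SI base units: A
A·s does NOT reduce to A; a valid unit for electric current would be e.g. A.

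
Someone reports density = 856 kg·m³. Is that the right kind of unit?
No

density has SI base units: kg / m^3
kg·m³ does NOT reduce to kg / m^3; a valid unit for density would be e.g. kg/m³.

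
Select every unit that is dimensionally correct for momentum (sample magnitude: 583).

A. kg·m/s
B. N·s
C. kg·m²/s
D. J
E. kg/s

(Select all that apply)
A, B

momentum has SI base units: kg * m / s

Checking each option against kg * m / s:
  A. kg·m/s: ✓ matches
  B. N·s: ✓ matches
  C. kg·m²/s: ✗ does not match
  D. J: ✗ does not match
  E. kg/s: ✗ does not match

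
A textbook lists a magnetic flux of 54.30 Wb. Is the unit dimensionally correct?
Yes

magnetic flux has SI base units: kg * m^2 / (A * s^2)
Wb reduces to the same SI base units, so it is a valid unit for magnetic flux.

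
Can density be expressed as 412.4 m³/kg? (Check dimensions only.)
No

density has SI base units: kg / m^3
m³/kg does NOT reduce to kg / m^3; a valid unit for density would be e.g. kg/m³.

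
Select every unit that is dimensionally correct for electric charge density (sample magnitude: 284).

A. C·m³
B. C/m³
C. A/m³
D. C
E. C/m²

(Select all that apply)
B

electric charge density has SI base units: A * s / m^3

Checking each option against A * s / m^3:
  A. C·m³: ✗ does not match
  B. C/m³: ✓ matches
  C. A/m³: ✗ does not match
  D. C: ✗ does not match
  E. C/m²: ✗ does not match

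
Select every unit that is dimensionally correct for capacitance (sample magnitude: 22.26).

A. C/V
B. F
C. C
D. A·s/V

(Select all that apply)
A, B, D

capacitance has SI base units: A^2 * s^4 / (kg * m^2)

Checking each option against A^2 * s^4 / (kg * m^2):
  A. C/V: ✓ matches
  B. F: ✓ matches
  C. C: ✗ does not match
  D. A·s/V: ✓ matches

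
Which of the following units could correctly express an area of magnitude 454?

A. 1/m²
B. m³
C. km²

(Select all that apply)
C

area has SI base units: m^2

Checking each option against m^2:
  A. 1/m²: ✗ does not match
  B. m³: ✗ does not match
  C. km²: ✓ matches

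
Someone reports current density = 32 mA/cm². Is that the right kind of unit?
Yes

current density has SI base units: A / m^2
mA/cm² reduces to the same SI base units, so it is a valid unit for current density.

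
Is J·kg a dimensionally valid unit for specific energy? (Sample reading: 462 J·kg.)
No

specific energy has SI base units: m^2 / s^2
J·kg does NOT reduce to m^2 / s^2; a valid unit for specific energy would be e.g. J/kg.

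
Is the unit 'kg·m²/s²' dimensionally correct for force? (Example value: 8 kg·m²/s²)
No

force has SI base units: kg * m / s^2
kg·m²/s² does NOT reduce to kg * m / s^2; a valid unit for force would be e.g. N.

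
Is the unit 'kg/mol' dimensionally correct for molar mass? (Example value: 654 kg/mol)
Yes

molar mass has SI base units: kg / mol
kg/mol reduces to the same SI base units, so it is a valid unit for molar mass.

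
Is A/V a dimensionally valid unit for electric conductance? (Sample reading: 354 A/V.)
Yes

electric conductance has SI base units: A^2 * s^3 / (kg * m^2)
A/V reduces to the same SI base units, so it is a valid unit for electric conductance.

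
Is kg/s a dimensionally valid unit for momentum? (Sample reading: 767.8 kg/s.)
No

momentum has SI base units: kg * m / s
kg/s does NOT reduce to kg * m / s; a valid unit for momentum would be e.g. kg·m/s.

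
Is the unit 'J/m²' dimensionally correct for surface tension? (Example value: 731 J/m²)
Yes

surface tension has SI base units: kg / s^2
J/m² reduces to the same SI base units, so it is a valid unit for surface tension.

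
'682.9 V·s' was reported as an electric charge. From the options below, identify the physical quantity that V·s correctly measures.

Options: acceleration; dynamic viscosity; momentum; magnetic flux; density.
magnetic flux

electric charge should have units dimensionally equivalent to A * s (e.g. C).
The given unit 'V·s' reduces to kg * m^2 / (A * s^2). Of the listed options, that is the dimensionality of magnetic flux.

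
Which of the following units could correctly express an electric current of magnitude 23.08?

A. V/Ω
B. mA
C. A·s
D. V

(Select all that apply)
A, B

electric current has SI base units: A

Checking each option against A:
  A. V/Ω: ✓ matches
  B. mA: ✓ matches
  C. A·s: ✗ does not match
  D. V: ✗ does not match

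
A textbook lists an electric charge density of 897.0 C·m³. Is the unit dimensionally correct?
No

electric charge density has SI base units: A * s / m^3
C·m³ does NOT reduce to A * s / m^3; a valid unit for electric charge density would be e.g. C/m³.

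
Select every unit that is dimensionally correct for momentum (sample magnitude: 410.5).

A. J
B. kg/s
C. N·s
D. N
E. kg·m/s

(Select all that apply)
C, E

momentum has SI base units: kg * m / s

Checking each option against kg * m / s:
  A. J: ✗ does not match
  B. kg/s: ✗ does not match
  C. N·s: ✓ matches
  D. N: ✗ does not match
  E. kg·m/s: ✓ matches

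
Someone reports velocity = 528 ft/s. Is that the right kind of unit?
Yes

velocity has SI base units: m / s
ft/s reduces to the same SI base units, so it is a valid unit for velocity.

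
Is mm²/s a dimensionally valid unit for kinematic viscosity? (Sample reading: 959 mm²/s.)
Yes

kinematic viscosity has SI base units: m^2 / s
mm²/s reduces to the same SI base units, so it is a valid unit for kinematic viscosity.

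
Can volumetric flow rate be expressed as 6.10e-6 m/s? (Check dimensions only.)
No

volumetric flow rate has SI base units: m^3 / s
m/s does NOT reduce to m^3 / s; a valid unit for volumetric flow rate would be e.g. m³/s.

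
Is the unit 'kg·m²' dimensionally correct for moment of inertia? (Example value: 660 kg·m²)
Yes

moment of inertia has SI base units: kg * m^2
kg·m² reduces to the same SI base units, so it is a valid unit for moment of inertia.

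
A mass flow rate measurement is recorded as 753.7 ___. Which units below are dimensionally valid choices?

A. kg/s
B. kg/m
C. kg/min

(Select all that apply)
A, C

mass flow rate has SI base units: kg / s

Checking each option against kg / s:
  A. kg/s: ✓ matches
  B. kg/m: ✗ does not match
  C. kg/min: ✓ matches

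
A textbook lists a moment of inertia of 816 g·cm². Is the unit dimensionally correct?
Yes

moment of inertia has SI base units: kg * m^2
g·cm² reduces to the same SI base units, so it is a valid unit for moment of inertia.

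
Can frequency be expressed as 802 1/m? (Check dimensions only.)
No

frequency has SI base units: 1 / s
1/m does NOT reduce to 1 / s; a valid unit for frequency would be e.g. Hz.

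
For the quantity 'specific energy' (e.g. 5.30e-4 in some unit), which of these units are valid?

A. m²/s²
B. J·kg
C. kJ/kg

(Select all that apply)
A, C

specific energy has SI base units: m^2 / s^2

Checking each option against m^2 / s^2:
  A. m²/s²: ✓ matches
  B. J·kg: ✗ does not match
  C. kJ/kg: ✓ matches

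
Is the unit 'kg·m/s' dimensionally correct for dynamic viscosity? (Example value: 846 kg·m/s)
No

dynamic viscosity has SI base units: kg / (m * s)
kg·m/s does NOT reduce to kg / (m * s); a valid unit for dynamic viscosity would be e.g. Pa·s.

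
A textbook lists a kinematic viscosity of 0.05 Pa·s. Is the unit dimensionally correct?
No

kinematic viscosity has SI base units: m^2 / s
Pa·s does NOT reduce to m^2 / s; a valid unit for kinematic viscosity would be e.g. m²/s.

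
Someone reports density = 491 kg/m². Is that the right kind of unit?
No

density has SI base units: kg / m^3
kg/m² does NOT reduce to kg / m^3; a valid unit for density would be e.g. kg/m³.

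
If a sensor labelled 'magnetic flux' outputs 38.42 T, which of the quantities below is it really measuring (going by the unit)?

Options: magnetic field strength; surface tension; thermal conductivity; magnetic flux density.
magnetic flux density

magnetic flux should have units dimensionally equivalent to kg * m^2 / (A * s^2) (e.g. Wb).
The given unit 'T' reduces to kg / (A * s^2). Of the listed options, that is the dimensionality of magnetic flux density.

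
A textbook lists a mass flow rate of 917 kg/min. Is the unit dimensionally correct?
Yes

mass flow rate has SI base units: kg / s
kg/min reduces to the same SI base units, so it is a valid unit for mass flow rate.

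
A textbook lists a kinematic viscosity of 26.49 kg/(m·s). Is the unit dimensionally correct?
No

kinematic viscosity has SI base units: m^2 / s
kg/(m·s) does NOT reduce to m^2 / s; a valid unit for kinematic viscosity would be e.g. m²/s.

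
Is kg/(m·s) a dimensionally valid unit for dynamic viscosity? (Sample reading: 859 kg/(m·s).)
Yes

dynamic viscosity has SI base units: kg / (m * s)
kg/(m·s) reduces to the same SI base units, so it is a valid unit for dynamic viscosity.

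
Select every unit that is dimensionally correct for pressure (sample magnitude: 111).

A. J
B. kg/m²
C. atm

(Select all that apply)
C

pressure has SI base units: kg / (m * s^2)

Checking each option against kg / (m * s^2):
  A. J: ✗ does not match
  B. kg/m²: ✗ does not match
  C. atm: ✓ matches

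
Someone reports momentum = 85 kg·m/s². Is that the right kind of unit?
No

momentum has SI base units: kg * m / s
kg·m/s² does NOT reduce to kg * m / s; a valid unit for momentum would be e.g. kg·m/s.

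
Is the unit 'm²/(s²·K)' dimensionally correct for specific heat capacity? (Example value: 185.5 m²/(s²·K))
Yes

specific heat capacity has SI base units: m^2 / (s^2 * K)
m²/(s²·K) reduces to the same SI base units, so it is a valid unit for specific heat capacity.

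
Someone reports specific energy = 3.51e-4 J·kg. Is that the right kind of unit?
No

specific energy has SI base units: m^2 / s^2
J·kg does NOT reduce to m^2 / s^2; a valid unit for specific energy would be e.g. J/kg.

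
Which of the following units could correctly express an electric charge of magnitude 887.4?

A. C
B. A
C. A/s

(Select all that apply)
A

electric charge has SI base units: A * s

Checking each option against A * s:
  A. C: ✓ matches
  B. A: ✗ does not match
  C. A/s: ✗ does not match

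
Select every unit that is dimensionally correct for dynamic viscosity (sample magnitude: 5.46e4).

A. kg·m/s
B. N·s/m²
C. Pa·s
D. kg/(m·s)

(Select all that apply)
B, C, D

dynamic viscosity has SI base units: kg / (m * s)

Checking each option against kg / (m * s):
  A. kg·m/s: ✗ does not match
  B. N·s/m²: ✓ matches
  C. Pa·s: ✓ matches
  D. kg/(m·s): ✓ matches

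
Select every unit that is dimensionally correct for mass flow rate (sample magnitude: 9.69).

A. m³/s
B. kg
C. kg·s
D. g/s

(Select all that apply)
D

mass flow rate has SI base units: kg / s

Checking each option against kg / s:
  A. m³/s: ✗ does not match
  B. kg: ✗ does not match
  C. kg·s: ✗ does not match
  D. g/s: ✓ matches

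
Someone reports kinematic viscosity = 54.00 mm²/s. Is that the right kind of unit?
Yes

kinematic viscosity has SI base units: m^2 / s
mm²/s reduces to the same SI base units, so it is a valid unit for kinematic viscosity.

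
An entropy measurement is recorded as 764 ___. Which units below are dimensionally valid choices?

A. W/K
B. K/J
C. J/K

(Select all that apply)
C

entropy has SI base units: kg * m^2 / (s^2 * K)

Checking each option against kg * m^2 / (s^2 * K):
  A. W/K: ✗ does not match
  B. K/J: ✗ does not match
  C. J/K: ✓ matches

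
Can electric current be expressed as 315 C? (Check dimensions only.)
No

electric current has SI base units: A
C does NOT reduce to A; a valid unit for electric current would be e.g. A.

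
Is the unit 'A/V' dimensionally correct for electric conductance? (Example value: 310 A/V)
Yes

electric conductance has SI base units: A^2 * s^3 / (kg * m^2)
A/V reduces to the same SI base units, so it is a valid unit for electric conductance.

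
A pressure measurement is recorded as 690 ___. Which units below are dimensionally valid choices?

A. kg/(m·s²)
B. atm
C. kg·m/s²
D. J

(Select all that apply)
A, B

pressure has SI base units: kg / (m * s^2)

Checking each option against kg / (m * s^2):
  A. kg/(m·s²): ✓ matches
  B. atm: ✓ matches
  C. kg·m/s²: ✗ does not match
  D. J: ✗ does not match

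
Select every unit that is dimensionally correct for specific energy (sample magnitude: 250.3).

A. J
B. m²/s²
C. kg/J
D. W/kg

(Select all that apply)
B

specific energy has SI base units: m^2 / s^2

Checking each option against m^2 / s^2:
  A. J: ✗ does not match
  B. m²/s²: ✓ matches
  C. kg/J: ✗ does not match
  D. W/kg: ✗ does not match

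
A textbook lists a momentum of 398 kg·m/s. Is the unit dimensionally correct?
Yes

momentum has SI base units: kg * m / s
kg·m/s reduces to the same SI base units, so it is a valid unit for momentum.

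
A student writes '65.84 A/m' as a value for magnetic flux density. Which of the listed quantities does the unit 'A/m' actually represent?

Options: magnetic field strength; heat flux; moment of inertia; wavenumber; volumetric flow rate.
magnetic field strength

magnetic flux density should have units dimensionally equivalent to kg / (A * s^2) (e.g. T).
The given unit 'A/m' reduces to A / m. Of the listed options, that is the dimensionality of magnetic field strength.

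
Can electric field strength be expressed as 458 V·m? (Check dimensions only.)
No

electric field strength has SI base units: kg * m / (A * s^3)
V·m does NOT reduce to kg * m / (A * s^3); a valid unit for electric field strength would be e.g. V/m.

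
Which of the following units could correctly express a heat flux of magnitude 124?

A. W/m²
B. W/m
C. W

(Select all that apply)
A

heat flux has SI base units: kg / s^3

Checking each option against kg / s^3:
  A. W/m²: ✓ matches
  B. W/m: ✗ does not match
  C. W: ✗ does not match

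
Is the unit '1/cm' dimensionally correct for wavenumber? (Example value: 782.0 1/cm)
Yes

wavenumber has SI base units: 1 / m
1/cm reduces to the same SI base units, so it is a valid unit for wavenumber.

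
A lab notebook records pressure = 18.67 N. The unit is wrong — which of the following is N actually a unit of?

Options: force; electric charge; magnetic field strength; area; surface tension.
force

pressure should have units dimensionally equivalent to kg / (m * s^2) (e.g. Pa).
The given unit 'N' reduces to kg * m / s^2. Of the listed options, that is the dimensionality of force.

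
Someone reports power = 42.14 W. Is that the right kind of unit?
Yes

power has SI base units: kg * m^2 / s^3
W reduces to the same SI base units, so it is a valid unit for power.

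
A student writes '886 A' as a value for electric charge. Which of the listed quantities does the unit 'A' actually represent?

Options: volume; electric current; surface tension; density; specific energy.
electric current

electric charge should have units dimensionally equivalent to A * s (e.g. C).
The given unit 'A' reduces to A. Of the listed options, that is the dimensionality of electric current.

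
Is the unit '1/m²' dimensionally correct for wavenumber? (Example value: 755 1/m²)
No

wavenumber has SI base units: 1 / m
1/m² does NOT reduce to 1 / m; a valid unit for wavenumber would be e.g. 1/m.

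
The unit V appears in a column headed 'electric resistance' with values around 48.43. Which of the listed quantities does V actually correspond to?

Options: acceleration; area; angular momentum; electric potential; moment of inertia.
electric potential

electric resistance should have units dimensionally equivalent to kg * m^2 / (A^2 * s^3) (e.g. Ω).
The given unit 'V' reduces to kg * m^2 / (A * s^3). Of the listed options, that is the dimensionality of electric potential.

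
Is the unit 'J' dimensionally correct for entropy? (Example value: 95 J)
No

entropy has SI base units: kg * m^2 / (s^2 * K)
J does NOT reduce to kg * m^2 / (s^2 * K); a valid unit for entropy would be e.g. J/K.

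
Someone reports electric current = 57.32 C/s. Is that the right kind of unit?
Yes

electric current has SI base units: A
C/s reduces to the same SI base units, so it is a valid unit for electric current.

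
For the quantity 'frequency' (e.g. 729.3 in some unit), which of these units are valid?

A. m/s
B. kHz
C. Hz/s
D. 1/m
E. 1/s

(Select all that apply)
B, E

frequency has SI base units: 1 / s

Checking each option against 1 / s:
  A. m/s: ✗ does not match
  B. kHz: ✓ matches
  C. Hz/s: ✗ does not match
  D. 1/m: ✗ does not match
  E. 1/s: ✓ matches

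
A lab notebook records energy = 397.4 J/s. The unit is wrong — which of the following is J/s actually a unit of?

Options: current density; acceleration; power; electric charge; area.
power

energy should have units dimensionally equivalent to kg * m^2 / s^2 (e.g. J).
The given unit 'J/s' reduces to kg * m^2 / s^3. Of the listed options, that is the dimensionality of power.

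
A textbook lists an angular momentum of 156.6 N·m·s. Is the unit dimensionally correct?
Yes

angular momentum has SI base units: kg * m^2 / s
N·m·s reduces to the same SI base units, so it is a valid unit for angular momentum.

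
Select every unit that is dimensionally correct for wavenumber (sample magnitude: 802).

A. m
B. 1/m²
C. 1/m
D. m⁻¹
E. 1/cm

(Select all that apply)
C, D, E

wavenumber has SI base units: 1 / m

Checking each option against 1 / m:
  A. m: ✗ does not match
  B. 1/m²: ✗ does not match
  C. 1/m: ✓ matches
  D. m⁻¹: ✓ matches
  E. 1/cm: ✓ matches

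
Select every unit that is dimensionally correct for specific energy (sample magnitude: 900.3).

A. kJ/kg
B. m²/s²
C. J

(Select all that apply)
A, B

specific energy has SI base units: m^2 / s^2

Checking each option against m^2 / s^2:
  A. kJ/kg: ✓ matches
  B. m²/s²: ✓ matches
  C. J: ✗ does not match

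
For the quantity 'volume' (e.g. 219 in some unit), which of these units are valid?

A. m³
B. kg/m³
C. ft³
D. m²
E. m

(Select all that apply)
A, C

volume has SI base units: m^3

Checking each option against m^3:
  A. m³: ✓ matches
  B. kg/m³: ✗ does not match
  C. ft³: ✓ matches
  D. m²: ✗ does not match
  E. m: ✗ does not match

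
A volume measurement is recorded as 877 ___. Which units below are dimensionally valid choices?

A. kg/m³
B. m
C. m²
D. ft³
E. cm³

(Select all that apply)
D, E

volume has SI base units: m^3

Checking each option against m^3:
  A. kg/m³: ✗ does not match
  B. m: ✗ does not match
  C. m²: ✗ does not match
  D. ft³: ✓ matches
  E. cm³: ✓ matches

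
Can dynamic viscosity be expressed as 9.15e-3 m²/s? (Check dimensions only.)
No

dynamic viscosity has SI base units: kg / (m * s)
m²/s does NOT reduce to kg / (m * s); a valid unit for dynamic viscosity would be e.g. Pa·s.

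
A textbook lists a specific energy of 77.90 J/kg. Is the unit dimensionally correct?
Yes

specific energy has SI base units: m^2 / s^2
J/kg reduces to the same SI base units, so it is a valid unit for specific energy.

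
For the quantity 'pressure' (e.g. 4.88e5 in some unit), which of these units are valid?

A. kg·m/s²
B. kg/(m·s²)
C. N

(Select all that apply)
B

pressure has SI base units: kg / (m * s^2)

Checking each option against kg / (m * s^2):
  A. kg·m/s²: ✗ does not match
  B. kg/(m·s²): ✓ matches
  C. N: ✗ does not match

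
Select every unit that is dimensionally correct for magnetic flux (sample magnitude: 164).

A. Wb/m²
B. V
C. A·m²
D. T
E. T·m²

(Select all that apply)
E

magnetic flux has SI base units: kg * m^2 / (A * s^2)

Checking each option against kg * m^2 / (A * s^2):
  A. Wb/m²: ✗ does not match
  B. V: ✗ does not match
  C. A·m²: ✗ does not match
  D. T: ✗ does not match
  E. T·m²: ✓ matches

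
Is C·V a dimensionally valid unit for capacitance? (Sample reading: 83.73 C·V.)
No

capacitance has SI base units: A^2 * s^4 / (kg * m^2)
C·V does NOT reduce to A^2 * s^4 / (kg * m^2); a valid unit for capacitance would be e.g. F.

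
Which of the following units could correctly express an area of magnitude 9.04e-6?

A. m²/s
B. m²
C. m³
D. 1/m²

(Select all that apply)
B

area has SI base units: m^2

Checking each option against m^2:
  A. m²/s: ✗ does not match
  B. m²: ✓ matches
  C. m³: ✗ does not match
  D. 1/m²: ✗ does not match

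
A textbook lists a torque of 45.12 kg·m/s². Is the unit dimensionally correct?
No

torque has SI base units: kg * m^2 / s^2
kg·m/s² does NOT reduce to kg * m^2 / s^2; a valid unit for torque would be e.g. N·m.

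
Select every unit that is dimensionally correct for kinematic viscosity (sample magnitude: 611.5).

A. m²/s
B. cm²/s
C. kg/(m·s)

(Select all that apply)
A, B

kinematic viscosity has SI base units: m^2 / s

Checking each option against m^2 / s:
  A. m²/s: ✓ matches
  B. cm²/s: ✓ matches
  C. kg/(m·s): ✗ does not match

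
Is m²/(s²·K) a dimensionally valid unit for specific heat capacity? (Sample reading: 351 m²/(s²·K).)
Yes

specific heat capacity has SI base units: m^2 / (s^2 * K)
m²/(s²·K) reduces to the same SI base units, so it is a valid unit for specific heat capacity.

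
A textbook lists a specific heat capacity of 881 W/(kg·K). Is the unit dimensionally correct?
No

specific heat capacity has SI base units: m^2 / (s^2 * K)
W/(kg·K) does NOT reduce to m^2 / (s^2 * K); a valid unit for specific heat capacity would be e.g. J/(kg·K).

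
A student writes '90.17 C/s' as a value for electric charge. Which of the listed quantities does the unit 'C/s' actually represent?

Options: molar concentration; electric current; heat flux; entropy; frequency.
electric current

electric charge should have units dimensionally equivalent to A * s (e.g. C).
The given unit 'C/s' reduces to A. Of the listed options, that is the dimensionality of electric current.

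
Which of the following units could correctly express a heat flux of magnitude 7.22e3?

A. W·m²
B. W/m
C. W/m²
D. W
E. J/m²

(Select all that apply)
C

heat flux has SI base units: kg / s^3

Checking each option against kg / s^3:
  A. W·m²: ✗ does not match
  B. W/m: ✗ does not match
  C. W/m²: ✓ matches
  D. W: ✗ does not match
  E. J/m²: ✗ does not match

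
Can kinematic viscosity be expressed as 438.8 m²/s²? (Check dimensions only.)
No

kinematic viscosity has SI base units: m^2 / s
m²/s² does NOT reduce to m^2 / s; a valid unit for kinematic viscosity would be e.g. m²/s.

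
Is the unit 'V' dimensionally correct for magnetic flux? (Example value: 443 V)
No

magnetic flux has SI base units: kg * m^2 / (A * s^2)
V does NOT reduce to kg * m^2 / (A * s^2); a valid unit for magnetic flux would be e.g. Wb.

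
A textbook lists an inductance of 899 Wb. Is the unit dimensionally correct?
No

inductance has SI base units: kg * m^2 / (A^2 * s^2)
Wb does NOT reduce to kg * m^2 / (A^2 * s^2); a valid unit for inductance would be e.g. H.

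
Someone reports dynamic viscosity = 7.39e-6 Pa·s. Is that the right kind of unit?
Yes

dynamic viscosity has SI base units: kg / (m * s)
Pa·s reduces to the same SI base units, so it is a valid unit for dynamic viscosity.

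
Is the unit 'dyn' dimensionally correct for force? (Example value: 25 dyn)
Yes

force has SI base units: kg * m / s^2
dyn reduces to the same SI base units, so it is a valid unit for force.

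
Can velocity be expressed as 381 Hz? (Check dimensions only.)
No

velocity has SI base units: m / s
Hz does NOT reduce to m / s; a valid unit for velocity would be e.g. m/s.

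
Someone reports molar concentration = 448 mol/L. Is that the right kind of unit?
Yes

molar concentration has SI base units: mol / m^3
mol/L reduces to the same SI base units, so it is a valid unit for molar concentration.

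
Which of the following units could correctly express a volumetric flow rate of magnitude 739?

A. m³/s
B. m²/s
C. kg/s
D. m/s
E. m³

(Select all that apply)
A

volumetric flow rate has SI base units: m^3 / s

Checking each option against m^3 / s:
  A. m³/s: ✓ matches
  B. m²/s: ✗ does not match
  C. kg/s: ✗ does not match
  D. m/s: ✗ does not match
  E. m³: ✗ does not match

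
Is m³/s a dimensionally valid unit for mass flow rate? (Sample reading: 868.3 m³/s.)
No

mass flow rate has SI base units: kg / s
m³/s does NOT reduce to kg / s; a valid unit for mass flow rate would be e.g. kg/s.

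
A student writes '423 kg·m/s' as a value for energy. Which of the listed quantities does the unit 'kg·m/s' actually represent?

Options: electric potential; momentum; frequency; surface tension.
momentum

energy should have units dimensionally equivalent to kg * m^2 / s^2 (e.g. J).
The given unit 'kg·m/s' reduces to kg * m / s. Of the listed options, that is the dimensionality of momentum.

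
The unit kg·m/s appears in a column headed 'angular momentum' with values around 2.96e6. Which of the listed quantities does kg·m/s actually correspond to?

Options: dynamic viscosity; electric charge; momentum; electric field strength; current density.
momentum

angular momentum should have units dimensionally equivalent to kg * m^2 / s (e.g. kg·m²/s).
The given unit 'kg·m/s' reduces to kg * m / s. Of the listed options, that is the dimensionality of momentum.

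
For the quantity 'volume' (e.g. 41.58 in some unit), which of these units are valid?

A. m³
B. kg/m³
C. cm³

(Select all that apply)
A, C

volume has SI base units: m^3

Checking each option against m^3:
  A. m³: ✓ matches
  B. kg/m³: ✗ does not match
  C. cm³: ✓ matches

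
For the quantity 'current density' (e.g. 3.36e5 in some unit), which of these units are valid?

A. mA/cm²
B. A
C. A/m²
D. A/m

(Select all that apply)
A, C

current density has SI base units: A / m^2

Checking each option against A / m^2:
  A. mA/cm²: ✓ matches
  B. A: ✗ does not match
  C. A/m²: ✓ matches
  D. A/m: ✗ does not match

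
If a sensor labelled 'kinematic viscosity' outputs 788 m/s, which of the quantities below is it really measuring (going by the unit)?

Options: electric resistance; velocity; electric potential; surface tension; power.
velocity

kinematic viscosity should have units dimensionally equivalent to m^2 / s (e.g. m²/s).
The given unit 'm/s' reduces to m / s. Of the listed options, that is the dimensionality of velocity.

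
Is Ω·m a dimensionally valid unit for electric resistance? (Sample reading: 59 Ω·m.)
No

electric resistance has SI base units: kg * m^2 / (A^2 * s^3)
Ω·m does NOT reduce to kg * m^2 / (A^2 * s^3); a valid unit for electric resistance would be e.g. Ω.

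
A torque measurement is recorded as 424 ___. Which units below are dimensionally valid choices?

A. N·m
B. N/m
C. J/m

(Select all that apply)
A

torque has SI base units: kg * m^2 / s^2

Checking each option against kg * m^2 / s^2:
  A. N·m: ✓ matches
  B. N/m: ✗ does not match
  C. J/m: ✗ does not match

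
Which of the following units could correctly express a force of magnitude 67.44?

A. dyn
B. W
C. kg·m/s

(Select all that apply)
A

force has SI base units: kg * m / s^2

Checking each option against kg * m / s^2:
  A. dyn: ✓ matches
  B. W: ✗ does not match
  C. kg·m/s: ✗ does not match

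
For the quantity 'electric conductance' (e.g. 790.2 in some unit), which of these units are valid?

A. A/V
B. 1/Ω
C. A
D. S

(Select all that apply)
A, B, D

electric conductance has SI base units: A^2 * s^3 / (kg * m^2)

Checking each option against A^2 * s^3 / (kg * m^2):
  A. A/V: ✓ matches
  B. 1/Ω: ✓ matches
  C. A: ✗ does not match
  D. S: ✓ matches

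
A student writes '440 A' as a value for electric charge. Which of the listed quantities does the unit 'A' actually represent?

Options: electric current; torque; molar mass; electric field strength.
electric current

electric charge should have units dimensionally equivalent to A * s (e.g. C).
The given unit 'A' reduces to A. Of the listed options, that is the dimensionality of electric current.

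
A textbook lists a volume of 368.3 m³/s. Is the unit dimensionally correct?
No

volume has SI base units: m^3
m³/s does NOT reduce to m^3; a valid unit for volume would be e.g. m³.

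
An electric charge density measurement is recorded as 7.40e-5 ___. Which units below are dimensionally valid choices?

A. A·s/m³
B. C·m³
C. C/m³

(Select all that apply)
A, C

electric charge density has SI base units: A * s / m^3

Checking each option against A * s / m^3:
  A. A·s/m³: ✓ matches
  B. C·m³: ✗ does not match
  C. C/m³: ✓ matches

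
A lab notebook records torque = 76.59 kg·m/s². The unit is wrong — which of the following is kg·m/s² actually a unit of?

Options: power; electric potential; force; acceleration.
force

torque should have units dimensionally equivalent to kg * m^2 / s^2 (e.g. N·m).
The given unit 'kg·m/s²' reduces to kg * m / s^2. Of the listed options, that is the dimensionality of force.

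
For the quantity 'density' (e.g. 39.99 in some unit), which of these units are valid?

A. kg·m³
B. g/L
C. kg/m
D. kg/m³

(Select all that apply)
B, D

density has SI base units: kg / m^3

Checking each option against kg / m^3:
  A. kg·m³: ✗ does not match
  B. g/L: ✓ matches
  C. kg/m: ✗ does not match
  D. kg/m³: ✓ matches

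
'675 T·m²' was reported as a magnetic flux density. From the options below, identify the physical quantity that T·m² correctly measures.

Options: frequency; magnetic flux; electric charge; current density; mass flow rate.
magnetic flux

magnetic flux density should have units dimensionally equivalent to kg / (A * s^2) (e.g. T).
The given unit 'T·m²' reduces to kg * m^2 / (A * s^2). Of the listed options, that is the dimensionality of magnetic flux.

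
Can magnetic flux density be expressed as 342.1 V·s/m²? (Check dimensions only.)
Yes

magnetic flux density has SI base units: kg / (A * s^2)
V·s/m² reduces to the same SI base units, so it is a valid unit for magnetic flux density.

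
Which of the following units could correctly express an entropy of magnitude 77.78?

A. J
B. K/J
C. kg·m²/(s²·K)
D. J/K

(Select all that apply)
C, D

entropy has SI base units: kg * m^2 / (s^2 * K)

Checking each option against kg * m^2 / (s^2 * K):
  A. J: ✗ does not match
  B. K/J: ✗ does not match
  C. kg·m²/(s²·K): ✓ matches
  D. J/K: ✓ matches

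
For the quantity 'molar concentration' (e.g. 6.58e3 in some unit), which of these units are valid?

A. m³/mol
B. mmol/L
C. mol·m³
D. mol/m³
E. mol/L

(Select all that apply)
B, D, E

molar concentration has SI base units: mol / m^3

Checking each option against mol / m^3:
  A. m³/mol: ✗ does not match
  B. mmol/L: ✓ matches
  C. mol·m³: ✗ does not match
  D. mol/m³: ✓ matches
  E. mol/L: ✓ matches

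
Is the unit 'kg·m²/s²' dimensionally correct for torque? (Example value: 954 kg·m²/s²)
Yes

torque has SI base units: kg * m^2 / s^2
kg·m²/s² reduces to the same SI base units, so it is a valid unit for torque.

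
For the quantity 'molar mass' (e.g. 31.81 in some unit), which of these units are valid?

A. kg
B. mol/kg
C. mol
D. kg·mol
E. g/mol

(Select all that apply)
E

molar mass has SI base units: kg / mol

Checking each option against kg / mol:
  A. kg: ✗ does not match
  B. mol/kg: ✗ does not match
  C. mol: ✗ does not match
  D. kg·mol: ✗ does not match
  E. g/mol: ✓ matches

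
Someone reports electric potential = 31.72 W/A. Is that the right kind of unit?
Yes

electric potential has SI base units: kg * m^2 / (A * s^3)
W/A reduces to the same SI base units, so it is a valid unit for electric potential.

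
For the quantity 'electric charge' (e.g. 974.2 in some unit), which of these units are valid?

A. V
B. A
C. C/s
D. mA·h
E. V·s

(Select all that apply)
D

electric charge has SI base units: A * s

Checking each option against A * s:
  A. V: ✗ does not match
  B. A: ✗ does not match
  C. C/s: ✗ does not match
  D. mA·h: ✓ matches
  E. V·s: ✗ does not match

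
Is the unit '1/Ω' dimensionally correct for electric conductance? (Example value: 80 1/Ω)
Yes

electric conductance has SI base units: A^2 * s^3 / (kg * m^2)
1/Ω reduces to the same SI base units, so it is a valid unit for electric conductance.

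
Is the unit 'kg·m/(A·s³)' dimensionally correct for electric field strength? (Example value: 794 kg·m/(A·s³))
Yes

electric field strength has SI base units: kg * m / (A * s^3)
kg·m/(A·s³) reduces to the same SI base units, so it is a valid unit for electric field strength.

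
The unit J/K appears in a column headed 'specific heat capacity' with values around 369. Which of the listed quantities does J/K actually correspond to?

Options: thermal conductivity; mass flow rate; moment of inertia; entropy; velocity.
entropy

specific heat capacity should have units dimensionally equivalent to m^2 / (s^2 * K) (e.g. J/(kg·K)).
The given unit 'J/K' reduces to kg * m^2 / (s^2 * K). Of the listed options, that is the dimensionality of entropy.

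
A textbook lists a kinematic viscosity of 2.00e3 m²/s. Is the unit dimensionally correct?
Yes

kinematic viscosity has SI base units: m^2 / s
m²/s reduces to the same SI base units, so it is a valid unit for kinematic viscosity.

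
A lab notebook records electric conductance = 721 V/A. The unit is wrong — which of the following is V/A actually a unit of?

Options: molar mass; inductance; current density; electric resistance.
electric resistance

electric conductance should have units dimensionally equivalent to A^2 * s^3 / (kg * m^2) (e.g. S).
The given unit 'V/A' reduces to kg * m^2 / (A^2 * s^3). Of the listed options, that is the dimensionality of electric resistance.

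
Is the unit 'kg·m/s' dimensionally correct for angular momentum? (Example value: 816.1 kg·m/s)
No

angular momentum has SI base units: kg * m^2 / s
kg·m/s does NOT reduce to kg * m^2 / s; a valid unit for angular momentum would be e.g. kg·m²/s.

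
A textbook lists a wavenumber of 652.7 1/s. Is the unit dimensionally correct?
No

wavenumber has SI base units: 1 / m
1/s does NOT reduce to 1 / m; a valid unit for wavenumber would be e.g. 1/m.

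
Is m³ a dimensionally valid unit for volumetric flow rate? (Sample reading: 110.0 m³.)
No

volumetric flow rate has SI base units: m^3 / s
m³ does NOT reduce to m^3 / s; a valid unit for volumetric flow rate would be e.g. m³/s.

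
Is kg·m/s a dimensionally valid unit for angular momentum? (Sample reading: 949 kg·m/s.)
No

angular momentum has SI base units: kg * m^2 / s
kg·m/s does NOT reduce to kg * m^2 / s; a valid unit for angular momentum would be e.g. kg·m²/s.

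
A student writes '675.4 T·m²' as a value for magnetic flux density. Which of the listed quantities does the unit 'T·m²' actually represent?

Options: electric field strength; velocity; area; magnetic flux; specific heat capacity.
magnetic flux

magnetic flux density should have units dimensionally equivalent to kg / (A * s^2) (e.g. T).
The given unit 'T·m²' reduces to kg * m^2 / (A * s^2). Of the listed options, that is the dimensionality of magnetic flux.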